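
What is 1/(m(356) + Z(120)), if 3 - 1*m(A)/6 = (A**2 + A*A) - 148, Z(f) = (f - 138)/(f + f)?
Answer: -40/60797043 ≈ -6.5793e-7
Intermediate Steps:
Z(f) = (-138 + f)/(2*f) (Z(f) = (-138 + f)/((2*f)) = (-138 + f)*(1/(2*f)) = (-138 + f)/(2*f))
m(A) = 906 - 12*A**2 (m(A) = 18 - 6*((A**2 + A*A) - 148) = 18 - 6*((A**2 + A**2) - 148) = 18 - 6*(2*A**2 - 148) = 18 - 6*(-148 + 2*A**2) = 18 + (888 - 12*A**2) = 906 - 12*A**2)
1/(m(356) + Z(120)) = 1/((906 - 12*356**2) + (1/2)*(-138 + 120)/120) = 1/((906 - 12*126736) + (1/2)*(1/120)*(-18)) = 1/((906 - 1520832) - 3/40) = 1/(-1519926 - 3/40) = 1/(-60797043/40) = -40/60797043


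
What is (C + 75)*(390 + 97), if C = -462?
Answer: -188469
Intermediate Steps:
(C + 75)*(390 + 97) = (-462 + 75)*(390 + 97) = -387*487 = -188469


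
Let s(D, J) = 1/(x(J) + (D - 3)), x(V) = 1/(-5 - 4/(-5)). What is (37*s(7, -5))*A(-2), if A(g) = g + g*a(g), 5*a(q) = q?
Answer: -4662/395 ≈ -11.803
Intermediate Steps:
a(q) = q/5
x(V) = -5/21 (x(V) = 1/(-5 - 4*(-⅕)) = 1/(-5 + ⅘) = 1/(-21/5) = -5/21)
A(g) = g + g²/5 (A(g) = g + g*(g/5) = g + g²/5)
s(D, J) = 1/(-68/21 + D) (s(D, J) = 1/(-5/21 + (D - 3)) = 1/(-5/21 + (-3 + D)) = 1/(-68/21 + D))
(37*s(7, -5))*A(-2) = (37*(21/(-68 + 21*7)))*((⅕)*(-2)*(5 - 2)) = (37*(21/(-68 + 147)))*((⅕)*(-2)*3) = (37*(21/79))*(-6/5) = (777/79)*(-6/5) = -4662/395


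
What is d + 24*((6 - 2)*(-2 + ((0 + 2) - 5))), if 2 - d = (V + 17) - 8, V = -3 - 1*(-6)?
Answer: -490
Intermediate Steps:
V = 3 (V = -3 + 6 = 3)
d = -10 (d = 2 - ((3 + 17) - 8) = 2 - (20 - 8) = 2 - 1*12 = 2 - 12 = -10)
d + 24*((6 - 2)*(-2 + ((0 + 2) - 5))) = -10 + 24*((6 - 2)*(-2 + ((0 + 2) - 5))) = -10 + 24*(4*(-2 + (2 - 5))) = -10 + 24*(4*(-2 - 3)) = -10 + 24*(4*(-5)) = -10 + 24*(-20) = -10 - 480 = -490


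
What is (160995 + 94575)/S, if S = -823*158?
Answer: -127785/65017 ≈ -1.9654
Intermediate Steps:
S = -130034
(160995 + 94575)/S = (160995 + 94575)/(-130034) = 255570*(-1/130034) = -127785/65017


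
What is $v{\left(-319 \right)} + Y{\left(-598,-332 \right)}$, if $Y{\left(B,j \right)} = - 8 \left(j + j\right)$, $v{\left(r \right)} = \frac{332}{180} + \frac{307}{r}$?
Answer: $\frac{76266422}{14355} \approx 5312.9$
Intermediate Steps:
$v{\left(r \right)} = \frac{83}{45} + \frac{307}{r}$ ($v{\left(r \right)} = 332 \cdot \frac{1}{180} + \frac{307}{r} = \frac{83}{45} + \frac{307}{r}$)
$Y{\left(B,j \right)} = - 16 j$ ($Y{\left(B,j \right)} = - 8 \cdot 2 j = - 16 j$)
$v{\left(-319 \right)} + Y{\left(-598,-332 \right)} = \left(\frac{83}{45} + \frac{307}{-319}\right) - -5312 = \left(\frac{83}{45} + 307 \left(- \frac{1}{319}\right)\right) + 5312 = \left(\frac{83}{45} - \frac{307}{319}\right) + 5312 = \frac{12662}{14355} + 5312 = \frac{76266422}{14355}$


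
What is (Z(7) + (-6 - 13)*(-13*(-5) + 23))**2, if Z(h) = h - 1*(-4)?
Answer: 2758921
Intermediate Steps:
Z(h) = 4 + h (Z(h) = h + 4 = 4 + h)
(Z(7) + (-6 - 13)*(-13*(-5) + 23))**2 = ((4 + 7) + (-6 - 13)*(-13*(-5) + 23))**2 = (11 - 19*(65 + 23))**2 = (11 - 19*88)**2 = (11 - 1672)**2 = (-1661)**2 = 2758921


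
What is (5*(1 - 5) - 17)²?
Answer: 1369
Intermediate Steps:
(5*(1 - 5) - 17)² = (5*(-4) - 17)² = (-20 - 17)² = (-37)² = 1369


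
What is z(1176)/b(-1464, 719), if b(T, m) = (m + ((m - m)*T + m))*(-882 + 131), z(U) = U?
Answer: -588/539969 ≈ -0.0010890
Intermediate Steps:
b(T, m) = -1502*m (b(T, m) = (m + (0*T + m))*(-751) = (m + (0 + m))*(-751) = (m + m)*(-751) = (2*m)*(-751) = -1502*m)
z(1176)/b(-1464, 719) = 1176/((-1502*719)) = 1176/(-1079938) = 1176*(-1/1079938) = -588/539969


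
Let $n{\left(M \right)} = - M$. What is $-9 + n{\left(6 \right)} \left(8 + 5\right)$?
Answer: $-87$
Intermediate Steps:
$-9 + n{\left(6 \right)} \left(8 + 5\right) = -9 + \left(-1\right) 6 \left(8 + 5\right) = -9 - 78 = -87$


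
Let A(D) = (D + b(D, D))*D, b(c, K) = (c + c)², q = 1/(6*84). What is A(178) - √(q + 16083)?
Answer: 22590692 - √113481662/84 ≈ 2.2591e+7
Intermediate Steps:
q = 1/504 ≈ 0.0019841
b(c, K) = 4*c² (b(c, K) = (2*c)² = 4*c²)
A(D) = D*(D + 4*D²) (A(D) = (D + 4*D²)*D = D*(D + 4*D²))
A(178) - √(q + 16083) = 178²*(1 + 4*178) - √(1/504 + 16083) = 31684*(1 + 712) - √(8105833/504) = 31684*713 - √113481662/84 = 22590692 - √113481662/84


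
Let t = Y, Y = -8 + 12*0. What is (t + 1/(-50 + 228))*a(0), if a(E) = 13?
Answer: -18499/178 ≈ -103.93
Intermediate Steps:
Y = -8 (Y = -8 + 0 = -8)
t = -8
(t + 1/(-50 + 228))*a(0) = (-8 + 1/(-50 + 228))*13 = (-8 + 1/178)*13 = -1423/178*13 = -18499/178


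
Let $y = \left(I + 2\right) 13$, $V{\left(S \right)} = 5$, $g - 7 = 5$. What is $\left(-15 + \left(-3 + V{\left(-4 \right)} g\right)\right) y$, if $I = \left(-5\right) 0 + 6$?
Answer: $4368$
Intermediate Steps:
$g = 12$ ($g = 7 + 5 = 12$)
$I = 6$ ($I = 0 + 6 = 6$)
$y = 104$ ($y = \left(6 + 2\right) 13 = 8 \cdot 13 = 104$)
$\left(-15 + \left(-3 + V{\left(-4 \right)} g\right)\right) y = \left(-15 + \left(-3 + 5 \cdot 12\right)\right) 104 = \left(-15 + \left(-3 + 60\right)\right) 104 = \left(-15 + 57\right) 104 = 42 \cdot 104 = 4368$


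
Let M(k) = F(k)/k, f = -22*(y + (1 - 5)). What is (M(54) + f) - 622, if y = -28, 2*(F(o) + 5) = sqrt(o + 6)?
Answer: 4423/54 + sqrt(15)/54 ≈ 81.979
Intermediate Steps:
F(o) = -5 + sqrt(6 + o)/2 (F(o) = -5 + sqrt(o + 6)/2 = -5 + sqrt(6 + o)/2)
f = 704 (f = -22*(-28 + (1 - 5)) = -22*(-28 - 4) = -22*(-32) = 704)
M(k) = (-5 + sqrt(6 + k)/2)/k
(M(54) + f) - 622 = ((1/2)*(-10 + sqrt(6 + 54))/54 + 704) - 622 = ((1/2)*(1/54)*(-10 + sqrt(60)) + 704) - 622 = ((1/2)*(1/54)*(-10 + 2*sqrt(15)) + 704) - 622 = ((-5/54 + sqrt(15)/54) + 704) - 622 = (38011/54 + sqrt(15)/54) - 622 = 4423/54 + sqrt(15)/54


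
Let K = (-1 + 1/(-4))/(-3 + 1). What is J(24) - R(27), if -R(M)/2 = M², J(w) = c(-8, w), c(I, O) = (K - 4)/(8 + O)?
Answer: 373221/256 ≈ 1457.9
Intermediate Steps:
K = 5/8 (K = (-1 - ¼)/(-2) = -5/4*(-½) = 5/8 ≈ 0.62500)
c(I, O) = -27/(8*(8 + O)) (c(I, O) = (5/8 - 4)/(8 + O) = -27/(8*(8 + O)))
J(w) = -27/(64 + 8*w)
R(M) = -2*M²
J(24) - R(27) = -27/(64 + 8*24) - (-2)*27² = -27/(64 + 192) - (-2)*729 = -27/256 - 1*(-1458) = -27*1/256 + 1458 = -27/256 + 1458 = 373221/256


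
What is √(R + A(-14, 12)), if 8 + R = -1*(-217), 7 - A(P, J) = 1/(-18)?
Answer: √7778/6 ≈ 14.699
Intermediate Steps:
A(P, J) = 127/18 (A(P, J) = 7 - 1/(-18) = 7 - 1*(-1/18) = 7 + 1/18 = 127/18)
R = 209 (R = -8 - 1*(-217) = -8 + 217 = 209)
√(R + A(-14, 12)) = √(209 + 127/18) = √(3889/18) = √7778/6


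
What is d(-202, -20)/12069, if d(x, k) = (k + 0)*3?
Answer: -20/4023 ≈ -0.0049714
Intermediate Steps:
d(x, k) = 3*k (d(x, k) = k*3 = 3*k)
d(-202, -20)/12069 = (3*(-20))/12069 = -60*1/12069 = -20/4023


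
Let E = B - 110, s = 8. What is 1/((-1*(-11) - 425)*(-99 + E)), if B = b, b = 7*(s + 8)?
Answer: 1/40158 ≈ 2.4902e-5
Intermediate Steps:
b = 112 (b = 7*(8 + 8) = 7*16 = 112)
B = 112
E = 2 (E = 112 - 110 = 2)
1/((-1*(-11) - 425)*(-99 + E)) = 1/((-1*(-11) - 425)*(-99 + 2)) = 1/((11 - 425)*(-97)) = 1/(-414*(-97)) = 1/40158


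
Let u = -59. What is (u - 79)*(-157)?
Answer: 21666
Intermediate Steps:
(u - 79)*(-157) = (-59 - 79)*(-157) = -138*(-157) = 21666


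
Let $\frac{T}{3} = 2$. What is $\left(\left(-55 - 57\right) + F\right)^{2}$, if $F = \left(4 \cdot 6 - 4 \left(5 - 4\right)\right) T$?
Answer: $64$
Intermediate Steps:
$T = 6$ ($T = 3 \cdot 2 = 6$)
$F = 120$ ($F = \left(4 \cdot 6 - 4 \left(5 - 4\right)\right) 6 = \left(24 - 4\right) 6 = 20 \cdot 6 = 120$)
$\left(\left(-55 - 57\right) + F\right)^{2} = \left(\left(-55 - 57\right) + 120\right)^{2} = \left(-112 + 120\right)^{2} = 8^{2} = 64$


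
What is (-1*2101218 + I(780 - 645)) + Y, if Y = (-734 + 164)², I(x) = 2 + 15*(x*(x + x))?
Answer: -1229566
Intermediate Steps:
I(x) = 2 + 30*x² (I(x) = 2 + 15*(x*(2*x)) = 2 + 15*(2*x²) = 2 + 30*x²)
Y = 324900 (Y = (-570)² = 324900)
(-1*2101218 + I(780 - 645)) + Y = (-1*2101218 + (2 + 30*(780 - 645)²)) + 324900 = (-2101218 + (2 + 30*135²)) + 324900 = (-2101218 + (2 + 30*18225)) + 324900 = (-2101218 + (2 + 546750)) + 324900 = (-2101218 + 546752) + 324900 = -1554466 + 324900 = -1229566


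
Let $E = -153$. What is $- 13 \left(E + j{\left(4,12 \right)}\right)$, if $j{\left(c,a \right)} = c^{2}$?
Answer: $1781$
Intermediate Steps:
$- 13 \left(E + j{\left(4,12 \right)}\right) = - 13 \left(-153 + 4^{2}\right) = - 13 \left(-153 + 16\right) = \left(-13\right) \left(-137\right) = 1781$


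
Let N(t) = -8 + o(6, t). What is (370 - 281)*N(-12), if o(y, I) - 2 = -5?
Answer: -979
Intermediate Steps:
o(y, I) = -3 (o(y, I) = 2 - 5 = -3)
N(t) = -11 (N(t) = -8 - 3 = -11)
(370 - 281)*N(-12) = (370 - 281)*(-11) = 89*(-11) = -979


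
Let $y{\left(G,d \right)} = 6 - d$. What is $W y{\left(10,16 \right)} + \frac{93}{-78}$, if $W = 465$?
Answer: $- \frac{120931}{26} \approx -4651.2$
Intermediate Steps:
$W y{\left(10,16 \right)} + \frac{93}{-78} = 465 \left(6 - 16\right) + \frac{93}{-78} = 465 \left(6 - 16\right) + 93 \left(- \frac{1}{78}\right) = 465 \left(-10\right) - \frac{31}{26} = -4650 - \frac{31}{26} = - \frac{120931}{26}$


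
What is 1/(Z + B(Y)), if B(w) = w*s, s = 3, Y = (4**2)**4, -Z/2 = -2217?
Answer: 1/201042 ≈ 4.9741e-6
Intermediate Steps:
Z = 4434 (Z = -2*(-2217) = 4434)
Y = 65536 (Y = 16**4 = 65536)
B(w) = 3*w (B(w) = w*3 = 3*w)
1/(Z + B(Y)) = 1/(4434 + 3*65536) = 1/(4434 + 196608) = 1/201042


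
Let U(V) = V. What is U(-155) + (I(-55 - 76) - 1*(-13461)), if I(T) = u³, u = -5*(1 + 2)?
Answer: 9931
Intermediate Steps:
u = -15 (u = -5*3 = -15)
I(T) = -3375 (I(T) = (-15)³ = -3375)
U(-155) + (I(-55 - 76) - 1*(-13461)) = -155 + (-3375 - 1*(-13461)) = -155 + (-3375 + 13461) = -155 + 10086 = 9931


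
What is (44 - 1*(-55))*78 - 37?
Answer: 7685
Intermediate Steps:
(44 - 1*(-55))*78 - 37 = (44 + 55)*78 - 37 = 99*78 - 37 = 7722 - 37 = 7685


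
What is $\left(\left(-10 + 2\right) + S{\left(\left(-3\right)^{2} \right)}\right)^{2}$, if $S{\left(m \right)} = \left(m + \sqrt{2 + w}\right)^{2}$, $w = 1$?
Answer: $6748 + 2736 \sqrt{3} \approx 11487.0$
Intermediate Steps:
$S{\left(m \right)} = \left(m + \sqrt{3}\right)^{2}$ ($S{\left(m \right)} = \left(m + \sqrt{2 + 1}\right)^{2} = \left(m + \sqrt{3}\right)^{2}$)
$\left(\left(-10 + 2\right) + S{\left(\left(-3\right)^{2} \right)}\right)^{2} = \left(\left(-10 + 2\right) + \left(\left(-3\right)^{2} + \sqrt{3}\right)^{2}\right)^{2} = \left(-8 + \left(9 + \sqrt{3}\right)^{2}\right)^{2}$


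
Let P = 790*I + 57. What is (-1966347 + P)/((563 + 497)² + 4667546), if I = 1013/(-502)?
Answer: -493938925/1453577646 ≈ -0.33981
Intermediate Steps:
I = -1013/502 (I = 1013*(-1/502) = -1013/502 ≈ -2.0179)
P = -385828/251 (P = 790*(-1013/502) + 57 = -400135/251 + 57 = -385828/251 ≈ -1537.2)
(-1966347 + P)/((563 + 497)² + 4667546) = (-1966347 - 385828/251)/((563 + 497)² + 4667546) = -493938925/(251*(1060² + 4667546)) = -493938925/(251*(1123600 + 4667546)) = -493938925/251/5791146 = -493938925/251*1/5791146 = -493938925/1453577646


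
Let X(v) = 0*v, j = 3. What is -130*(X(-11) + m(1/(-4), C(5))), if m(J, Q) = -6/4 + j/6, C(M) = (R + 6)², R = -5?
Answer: 130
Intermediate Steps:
C(M) = 1 (C(M) = (-5 + 6)² = 1² = 1)
m(J, Q) = -1 (m(J, Q) = -6/4 + 3/6 = -6*¼ + 3*(⅙) = -3/2 + ½ = -1)
X(v) = 0
-130*(X(-11) + m(1/(-4), C(5))) = -130*(0 - 1) = -130*(-1) = 130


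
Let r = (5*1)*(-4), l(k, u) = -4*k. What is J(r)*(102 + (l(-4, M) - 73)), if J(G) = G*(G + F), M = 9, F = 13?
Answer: 6300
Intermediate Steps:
r = -20 (r = 5*(-4) = -20)
J(G) = G*(13 + G) (J(G) = G*(G + 13) = G*(13 + G))
J(r)*(102 + (l(-4, M) - 73)) = (-20*(13 - 20))*(102 + (-4*(-4) - 73)) = (-20*(-7))*(102 + (16 - 73)) = 140*(102 - 57) = 140*45 = 6300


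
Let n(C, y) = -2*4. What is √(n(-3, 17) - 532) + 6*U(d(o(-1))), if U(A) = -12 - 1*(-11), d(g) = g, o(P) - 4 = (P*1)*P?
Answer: -6 + 6*I*√15 ≈ -6.0 + 23.238*I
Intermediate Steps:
o(P) = 4 + P² (o(P) = 4 + (P*1)*P = 4 + P*P = 4 + P²)
n(C, y) = -8
U(A) = -1 (U(A) = -12 + 11 = -1)
√(n(-3, 17) - 532) + 6*U(d(o(-1))) = √(-8 - 532) + 6*(-1) = √(-540) - 6 = 6*I*√15 - 6 = -6 + 6*I*√15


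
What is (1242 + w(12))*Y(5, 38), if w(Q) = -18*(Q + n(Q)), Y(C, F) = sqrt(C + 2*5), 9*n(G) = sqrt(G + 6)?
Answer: 6*sqrt(15)*(171 - sqrt(2)) ≈ 3940.8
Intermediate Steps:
n(G) = sqrt(6 + G)/9 (n(G) = sqrt(G + 6)/9 = sqrt(6 + G)/9)
Y(C, F) = sqrt(10 + C) (Y(C, F) = sqrt(C + 10) = sqrt(10 + C))
w(Q) = -18*Q - 2*sqrt(6 + Q) (w(Q) = -18*(Q + sqrt(6 + Q)/9) = -18*Q - 2*sqrt(6 + Q))
(1242 + w(12))*Y(5, 38) = (1242 + (-18*12 - 2*sqrt(6 + 12)))*sqrt(10 + 5) = (1242 + (-216 - 6*sqrt(2)))*sqrt(15) = (1026 - 6*sqrt(2))*sqrt(15) = sqrt(15)*(1026 - 6*sqrt(2))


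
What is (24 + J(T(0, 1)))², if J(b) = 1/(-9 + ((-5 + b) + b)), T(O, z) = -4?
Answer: 277729/484 ≈ 573.82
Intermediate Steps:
J(b) = 1/(-14 + 2*b) (J(b) = 1/(-9 + (-5 + 2*b)) = 1/(-14 + 2*b))
(24 + J(T(0, 1)))² = (24 + 1/(2*(-7 - 4)))² = (24 + (½)/(-11))² = (24 + (½)*(-1/11))² = (24 - 1/22)² = (527/22)² = 277729/484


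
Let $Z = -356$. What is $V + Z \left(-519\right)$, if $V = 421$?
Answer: $185185$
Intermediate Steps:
$V + Z \left(-519\right) = 421 - -184764 = 421 + 184764 = 185185$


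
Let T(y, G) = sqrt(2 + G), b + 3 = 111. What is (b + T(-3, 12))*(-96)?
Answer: -10368 - 96*sqrt(14) ≈ -10727.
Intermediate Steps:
b = 108 (b = -3 + 111 = 108)
(b + T(-3, 12))*(-96) = (108 + sqrt(2 + 12))*(-96) = (108 + sqrt(14))*(-96) = -10368 - 96*sqrt(14)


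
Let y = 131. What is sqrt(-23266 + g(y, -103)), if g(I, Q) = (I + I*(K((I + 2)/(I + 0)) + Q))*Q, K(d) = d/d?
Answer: sqrt(1339527) ≈ 1157.4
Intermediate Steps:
K(d) = 1
g(I, Q) = Q*(I + I*(1 + Q)) (g(I, Q) = (I + I*(1 + Q))*Q = Q*(I + I*(1 + Q)))
sqrt(-23266 + g(y, -103)) = sqrt(-23266 + 131*(-103)*(2 - 103)) = sqrt(-23266 + 131*(-103)*(-101)) = sqrt(-23266 + 1362793) = sqrt(1339527)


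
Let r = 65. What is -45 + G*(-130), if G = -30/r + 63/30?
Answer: -258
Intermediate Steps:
G = 213/130 (G = -30/65 + 63/30 = -30*1/65 + 63*(1/30) = -6/13 + 21/10 = 213/130 ≈ 1.6385)
-45 + G*(-130) = -45 + (213/130)*(-130) = -45 - 213 = -258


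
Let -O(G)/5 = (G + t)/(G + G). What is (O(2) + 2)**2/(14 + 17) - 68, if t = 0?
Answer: -8431/124 ≈ -67.992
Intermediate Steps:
O(G) = -5/2 (O(G) = -5*(G + 0)/(G + G) = -5*G/(2*G) = -5*G*1/(2*G) = -5*1/2 = -5/2)
(O(2) + 2)**2/(14 + 17) - 68 = (-5/2 + 2)**2/(14 + 17) - 68 = (-1/2)**2/31 - 68 = (1/31)*(1/4) - 68 = 1/124 - 68 = -8431/124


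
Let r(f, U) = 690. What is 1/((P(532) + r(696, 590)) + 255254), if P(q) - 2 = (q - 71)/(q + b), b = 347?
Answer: 879/224976995 ≈ 3.9071e-6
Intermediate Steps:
P(q) = 2 + (-71 + q)/(347 + q) (P(q) = 2 + (q - 71)/(q + 347) = 2 + (-71 + q)/(347 + q))
1/((P(532) + r(696, 590)) + 255254) = 1/(((623 + 3*532)/(347 + 532) + 690) + 255254) = 1/(((623 + 1596)/879 + 690) + 255254) = 1/(((1/879)*2219 + 690) + 255254) = 1/((2219/879 + 690) + 255254) = 1/(608729/879 + 255254) = 1/(224976995/879) = 879/224976995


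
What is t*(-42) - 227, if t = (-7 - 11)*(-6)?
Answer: -4763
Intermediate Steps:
t = 108 (t = -18*(-6) = 108)
t*(-42) - 227 = 108*(-42) - 227 = -4536 - 227 = -4763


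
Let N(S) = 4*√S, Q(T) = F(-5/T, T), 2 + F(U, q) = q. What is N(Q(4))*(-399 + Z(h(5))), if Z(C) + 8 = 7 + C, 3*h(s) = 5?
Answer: -4780*√2/3 ≈ -2253.3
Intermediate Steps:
F(U, q) = -2 + q
Q(T) = -2 + T
h(s) = 5/3 (h(s) = (⅓)*5 = 5/3)
Z(C) = -1 + C (Z(C) = -8 + (7 + C) = -1 + C)
N(Q(4))*(-399 + Z(h(5))) = (4*√(-2 + 4))*(-399 + (-1 + 5/3)) = (4*√2)*(-399 + ⅔) = (4*√2)*(-1195/3) = -4780*√2/3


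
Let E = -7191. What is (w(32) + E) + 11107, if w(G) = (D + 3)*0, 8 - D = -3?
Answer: 3916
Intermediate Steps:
D = 11 (D = 8 - 1*(-3) = 8 + 3 = 11)
w(G) = 0 (w(G) = (11 + 3)*0 = 14*0 = 0)
(w(32) + E) + 11107 = (0 - 7191) + 11107 = -7191 + 11107 = 3916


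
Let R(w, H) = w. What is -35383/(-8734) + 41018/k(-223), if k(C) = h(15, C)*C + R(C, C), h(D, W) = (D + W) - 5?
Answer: 253877240/51613573 ≈ 4.9188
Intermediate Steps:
h(D, W) = -5 + D + W
k(C) = C + C*(10 + C) (k(C) = (-5 + 15 + C)*C + C = (10 + C)*C + C = C*(10 + C) + C = C + C*(10 + C))
-35383/(-8734) + 41018/k(-223) = -35383/(-8734) + 41018/((-223*(11 - 223))) = -35383*(-1/8734) + 41018/((-223*(-212))) = 35383/8734 + 41018/47276 = 35383/8734 + 41018*(1/47276) = 35383/8734 + 20509/23638 = 253877240/51613573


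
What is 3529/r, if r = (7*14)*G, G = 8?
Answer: 3529/784 ≈ 4.5013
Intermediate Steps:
r = 784 (r = (7*14)*8 = 98*8 = 784)
3529/r = 3529/784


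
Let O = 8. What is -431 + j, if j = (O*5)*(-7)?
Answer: -711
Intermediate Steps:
j = -280 (j = (8*5)*(-7) = 40*(-7) = -280)
-431 + j = -431 - 280 = -711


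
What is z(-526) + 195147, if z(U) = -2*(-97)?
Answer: 195341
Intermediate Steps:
z(U) = 194
z(-526) + 195147 = 194 + 195147 = 195341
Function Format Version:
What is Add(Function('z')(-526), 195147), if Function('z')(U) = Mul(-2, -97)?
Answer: 195341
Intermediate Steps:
Function('z')(U) = 194
Add(Function('z')(-526), 195147) = Add(194, 195147) = 195341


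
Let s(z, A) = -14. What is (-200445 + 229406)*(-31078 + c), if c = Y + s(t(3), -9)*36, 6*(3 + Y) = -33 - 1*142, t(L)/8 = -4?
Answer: -5493467285/6 ≈ -9.1558e+8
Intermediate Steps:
t(L) = -32 (t(L) = 8*(-4) = -32)
Y = -193/6 (Y = -3 + (-33 - 1*142)/6 = -3 + (-33 - 142)/6 = -3 + (⅙)*(-175) = -3 - 175/6 = -193/6 ≈ -32.167)
c = -3217/6 (c = -193/6 - 14*36 = -193/6 - 504 = -3217/6 ≈ -536.17)
(-200445 + 229406)*(-31078 + c) = (-200445 + 229406)*(-31078 - 3217/6) = 28961*(-189685/6) = -5493467285/6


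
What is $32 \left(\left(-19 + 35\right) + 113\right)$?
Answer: $4128$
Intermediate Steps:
$32 \left(\left(-19 + 35\right) + 113\right) = 32 \left(16 + 113\right) = 32 \cdot 129 = 4128$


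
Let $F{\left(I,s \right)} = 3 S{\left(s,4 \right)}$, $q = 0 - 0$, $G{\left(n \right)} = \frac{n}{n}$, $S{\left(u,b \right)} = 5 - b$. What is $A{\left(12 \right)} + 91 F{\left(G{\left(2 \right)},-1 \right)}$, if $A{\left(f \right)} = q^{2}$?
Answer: $273$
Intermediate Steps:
$G{\left(n \right)} = 1$
$q = 0$ ($q = 0 + 0 = 0$)
$F{\left(I,s \right)} = 3$ ($F{\left(I,s \right)} = 3 \left(5 - 4\right) = 3 \cdot 1 = 3$)
$A{\left(f \right)} = 0$ ($A{\left(f \right)} = 0^{2} = 0$)
$A{\left(12 \right)} + 91 F{\left(G{\left(2 \right)},-1 \right)} = 0 + 91 \cdot 3 = 0 + 273 = 273$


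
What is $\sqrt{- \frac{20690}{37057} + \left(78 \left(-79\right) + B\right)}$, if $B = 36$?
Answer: $\frac{8 i \sqrt{131455001261}}{37057} \approx 78.272 i$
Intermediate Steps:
$\sqrt{- \frac{20690}{37057} + \left(78 \left(-79\right) + B\right)} = \sqrt{- \frac{20690}{37057} + \left(78 \left(-79\right) + 36\right)} = \sqrt{\left(-20690\right) \frac{1}{37057} + \left(-6162 + 36\right)} = \sqrt{- \frac{20690}{37057} - 6126} = \sqrt{- \frac{227031872}{37057}} = \frac{8 i \sqrt{131455001261}}{37057}$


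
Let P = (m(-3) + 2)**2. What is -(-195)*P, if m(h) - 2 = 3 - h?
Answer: 19500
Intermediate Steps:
m(h) = 5 - h (m(h) = 2 + (3 - h) = 5 - h)
P = 100 (P = ((5 - 1*(-3)) + 2)**2 = ((5 + 3) + 2)**2 = (8 + 2)**2 = 10**2 = 100)
-(-195)*P = -(-195)*100 = -39*(-500) = 19500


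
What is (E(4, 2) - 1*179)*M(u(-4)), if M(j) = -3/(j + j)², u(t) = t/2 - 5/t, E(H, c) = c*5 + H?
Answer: 220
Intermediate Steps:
E(H, c) = H + 5*c (E(H, c) = 5*c + H = H + 5*c)
u(t) = t/2 - 5/t (u(t) = t*(½) - 5/t = t/2 - 5/t)
M(j) = -3/(4*j²) (M(j) = -3*1/(4*j²) = -3/(4*j²))
(E(4, 2) - 1*179)*M(u(-4)) = ((4 + 5*2) - 1*179)*(-3/(4*((½)*(-4) - 5/(-4))²)) = ((4 + 10) - 179)*(-3/(4*(-2 - 5*(-¼))²)) = (14 - 179)*(-3/(4*(-2 + 5/4)²)) = -(-495)/(4*(-¾)²) = -(-495)*16/(4*9) = -165*(-4/3) = 220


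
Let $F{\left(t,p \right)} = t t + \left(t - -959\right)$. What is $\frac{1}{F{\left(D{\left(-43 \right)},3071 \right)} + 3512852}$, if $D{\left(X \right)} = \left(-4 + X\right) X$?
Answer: $\frac{1}{7600273} \approx 1.3157 \cdot 10^{-7}$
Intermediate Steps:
$D{\left(X \right)} = X \left(-4 + X\right)$
$F{\left(t,p \right)} = 959 + t + t^{2}$ ($F{\left(t,p \right)} = t^{2} + \left(t + 959\right) = t^{2} + \left(959 + t\right) = 959 + t + t^{2}$)
$\frac{1}{F{\left(D{\left(-43 \right)},3071 \right)} + 3512852} = \frac{1}{\left(959 - 43 \left(-4 - 43\right) + \left(- 43 \left(-4 - 43\right)\right)^{2}\right) + 3512852} = \frac{1}{\left(959 - -2021 + \left(\left(-43\right) \left(-47\right)\right)^{2}\right) + 3512852} = \frac{1}{\left(959 + 2021 + 2021^{2}\right) + 3512852} = \frac{1}{\left(959 + 2021 + 4084441\right) + 3512852} = \frac{1}{4087421 + 3512852} = \frac{1}{7600273}$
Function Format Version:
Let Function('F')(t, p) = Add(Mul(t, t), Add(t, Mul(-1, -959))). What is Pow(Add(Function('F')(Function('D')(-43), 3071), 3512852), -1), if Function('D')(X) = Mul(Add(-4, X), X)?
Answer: Rational(1, 7600273) ≈ 1.3157e-7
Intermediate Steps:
Function('D')(X) = Mul(X, Add(-4, X))
Function('F')(t, p) = Add(959, t, Pow(t, 2)) (Function('F')(t, p) = Add(Pow(t, 2), Add(t, 959)) = Add(Pow(t, 2), Add(959, t)) = Add(959, t, Pow(t, 2)))
Pow(Add(Function('F')(Function('D')(-43), 3071), 3512852), -1) = Pow(Add(Add(959, Mul(-43, Add(-4, -43)), Pow(Mul(-43, Add(-4, -43)), 2)), 3512852), -1) = Pow(Add(Add(959, Mul(-43, -47), Pow(Mul(-43, -47), 2)), 3512852), -1) = Pow(Add(Add(959, 2021, Pow(2021, 2)), 3512852), -1) = Pow(Add(Add(959, 2021, 4084441), 3512852), -1) = Pow(Add(4087421, 3512852), -1) = Pow(7600273, -1) = Rational(1, 7600273)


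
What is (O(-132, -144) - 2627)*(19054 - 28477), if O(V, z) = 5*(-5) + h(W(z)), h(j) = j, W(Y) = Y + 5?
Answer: 26299593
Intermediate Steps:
W(Y) = 5 + Y
O(V, z) = -20 + z (O(V, z) = 5*(-5) + (5 + z) = -25 + (5 + z) = -20 + z)
(O(-132, -144) - 2627)*(19054 - 28477) = ((-20 - 144) - 2627)*(19054 - 28477) = (-164 - 2627)*(-9423) = -2791*(-9423) = 26299593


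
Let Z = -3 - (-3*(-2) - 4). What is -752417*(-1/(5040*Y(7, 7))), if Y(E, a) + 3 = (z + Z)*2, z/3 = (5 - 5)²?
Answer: -752417/65520 ≈ -11.484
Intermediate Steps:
z = 0 (z = 3*(5 - 5)² = 3*0² = 3*0 = 0)
Z = -5 (Z = -3 - (6 - 4) = -3 - 1*2 = -3 - 2 = -5)
Y(E, a) = -13 (Y(E, a) = -3 + (0 - 5)*2 = -3 - 5*2 = -3 - 10 = -13)
-752417*(-1/(5040*Y(7, 7))) = -752417/(-13*(-280)*18) = -752417/(3640*18) = -752417/65520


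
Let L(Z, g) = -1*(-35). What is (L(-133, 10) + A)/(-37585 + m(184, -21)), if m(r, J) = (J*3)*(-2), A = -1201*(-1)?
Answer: -1236/37459 ≈ -0.032996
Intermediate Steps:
A = 1201
L(Z, g) = 35
m(r, J) = -6*J (m(r, J) = (3*J)*(-2) = -6*J)
(L(-133, 10) + A)/(-37585 + m(184, -21)) = (35 + 1201)/(-37585 - 6*(-21)) = 1236/(-37585 + 126) = 1236/(-37459) = 1236*(-1/37459) = -1236/37459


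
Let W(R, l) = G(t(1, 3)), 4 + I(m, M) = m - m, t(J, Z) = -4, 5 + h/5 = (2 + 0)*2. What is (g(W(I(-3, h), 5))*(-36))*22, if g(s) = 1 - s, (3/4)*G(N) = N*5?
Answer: -21912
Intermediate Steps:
h = -5 (h = -25 + 5*((2 + 0)*2) = -25 + 5*(2*2) = -25 + 5*4 = -25 + 20 = -5)
G(N) = 20*N/3 (G(N) = 4*(N*5)/3 = 4*(5*N)/3 = 20*N/3)
I(m, M) = -4 (I(m, M) = -4 + (m - m) = -4 + 0 = -4)
W(R, l) = -80/3 (W(R, l) = (20/3)*(-4) = -80/3)
(g(W(I(-3, h), 5))*(-36))*22 = ((1 - 1*(-80/3))*(-36))*22 = ((1 + 80/3)*(-36))*22 = ((83/3)*(-36))*22 = -996*22 = -21912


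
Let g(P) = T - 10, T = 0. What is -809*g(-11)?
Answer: 8090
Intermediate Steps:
g(P) = -10 (g(P) = 0 - 10 = -10)
-809*g(-11) = -809*(-10) = 8090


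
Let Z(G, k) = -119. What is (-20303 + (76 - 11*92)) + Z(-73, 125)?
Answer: -21358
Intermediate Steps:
(-20303 + (76 - 11*92)) + Z(-73, 125) = (-20303 + (76 - 11*92)) - 119 = (-20303 + (76 - 1012)) - 119 = (-20303 - 936) - 119 = -21239 - 119 = -21358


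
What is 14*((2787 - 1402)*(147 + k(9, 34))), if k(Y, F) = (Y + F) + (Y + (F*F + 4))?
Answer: 26351010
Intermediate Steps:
k(Y, F) = 4 + F + F² + 2*Y (k(Y, F) = (F + Y) + (Y + (F² + 4)) = (F + Y) + (Y + (4 + F²)) = (F + Y) + (4 + Y + F²) = 4 + F + F² + 2*Y)
14*((2787 - 1402)*(147 + k(9, 34))) = 14*((2787 - 1402)*(147 + (4 + 34 + 34² + 2*9))) = 14*(1385*(147 + (4 + 34 + 1156 + 18))) = 14*(1385*(147 + 1212)) = 14*(1385*1359) = 14*1882215 = 26351010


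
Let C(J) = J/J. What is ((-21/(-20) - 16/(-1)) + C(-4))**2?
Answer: 130321/400 ≈ 325.80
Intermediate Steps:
C(J) = 1
((-21/(-20) - 16/(-1)) + C(-4))**2 = ((-21/(-20) - 16/(-1)) + 1)**2 = ((-21*(-1/20) - 16*(-1)) + 1)**2 = ((21/20 + 16) + 1)**2 = (341/20 + 1)**2 = (361/20)**2 = 130321/400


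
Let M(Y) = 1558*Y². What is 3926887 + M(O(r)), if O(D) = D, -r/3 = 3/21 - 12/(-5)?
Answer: 4921504837/1225 ≈ 4.0176e+6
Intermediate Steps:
r = -267/35 (r = -3*(3/21 - 12/(-5)) = -3*(3*(1/21) - 12*(-⅕)) = -3*(⅐ + 12/5) = -3*89/35 = -267/35 ≈ -7.6286)
3926887 + M(O(r)) = 3926887 + 1558*(-267/35)² = 3926887 + 1558*(71289/1225) = 3926887 + 111068262/1225 = 4921504837/1225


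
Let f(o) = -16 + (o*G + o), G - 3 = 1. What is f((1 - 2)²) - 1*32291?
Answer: -32302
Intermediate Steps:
G = 4 (G = 3 + 1 = 4)
f(o) = -16 + 5*o (f(o) = -16 + (o*4 + o) = -16 + (4*o + o) = -16 + 5*o)
f((1 - 2)²) - 1*32291 = (-16 + 5*(1 - 2)²) - 1*32291 = (-16 + 5*(-1)²) - 32291 = (-16 + 5*1) - 32291 = (-16 + 5) - 32291 = -11 - 32291 = -32302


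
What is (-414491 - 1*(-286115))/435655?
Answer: -128376/435655 ≈ -0.29467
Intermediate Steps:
(-414491 - 1*(-286115))/435655 = (-414491 + 286115)*(1/435655) = -128376*1/435655 = -128376/435655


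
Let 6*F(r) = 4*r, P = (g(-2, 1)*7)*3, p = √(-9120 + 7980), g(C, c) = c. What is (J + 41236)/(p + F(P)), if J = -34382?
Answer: 23989/334 - 3427*I*√285/334 ≈ 71.823 - 173.22*I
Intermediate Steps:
p = 2*I*√285 (p = √(-1140) = 2*I*√285 ≈ 33.764*I)
P = 21 (P = (1*7)*3 = 7*3 = 21)
F(r) = 2*r/3 (F(r) = (4*r)/6 = 2*r/3)
(J + 41236)/(p + F(P)) = (-34382 + 41236)/(2*I*√285 + (⅔)*21) = 6854/(2*I*√285 + 14) = 6854/(14 + 2*I*√285)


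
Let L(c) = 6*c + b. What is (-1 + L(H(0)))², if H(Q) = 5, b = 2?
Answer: 961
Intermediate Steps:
L(c) = 2 + 6*c (L(c) = 6*c + 2 = 2 + 6*c)
(-1 + L(H(0)))² = (-1 + (2 + 6*5))² = (-1 + (2 + 30))² = (-1 + 32)² = 31² = 961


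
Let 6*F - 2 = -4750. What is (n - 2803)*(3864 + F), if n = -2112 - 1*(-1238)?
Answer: -33894586/3 ≈ -1.1298e+7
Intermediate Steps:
F = -2374/3 (F = ⅓ + (⅙)*(-4750) = ⅓ - 2375/3 = -2374/3 ≈ -791.33)
n = -874 (n = -2112 + 1238 = -874)
(n - 2803)*(3864 + F) = (-874 - 2803)*(3864 - 2374/3) = -3677*9218/3 = -33894586/3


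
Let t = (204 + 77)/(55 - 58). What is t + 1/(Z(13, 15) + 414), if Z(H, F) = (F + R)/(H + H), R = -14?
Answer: -3024887/32295 ≈ -93.664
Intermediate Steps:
Z(H, F) = (-14 + F)/(2*H) (Z(H, F) = (F - 14)/(H + H) = (-14 + F)/((2*H)) = (-14 + F)*(1/(2*H)) = (-14 + F)/(2*H))
t = -281/3 (t = 281/(-3) = 281*(-1/3) = -281/3 ≈ -93.667)
t + 1/(Z(13, 15) + 414) = -281/3 + 1/((1/2)*(-14 + 15)/13 + 414) = -281/3 + 1/((1/2)*(1/13)*1 + 414) = -281/3 + 1/(1/26 + 414) = -281/3 + 1/(10765/26) = -281/3 + 26/10765 = -3024887/32295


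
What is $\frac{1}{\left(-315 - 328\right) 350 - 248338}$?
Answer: $- \frac{1}{473388} \approx -2.1124 \cdot 10^{-6}$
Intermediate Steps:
$\frac{1}{\left(-315 - 328\right) 350 - 248338} = \frac{1}{\left(-643\right) 350 - 248338} = \frac{1}{-225050 - 248338} = \frac{1}{-473388} = - \frac{1}{473388}$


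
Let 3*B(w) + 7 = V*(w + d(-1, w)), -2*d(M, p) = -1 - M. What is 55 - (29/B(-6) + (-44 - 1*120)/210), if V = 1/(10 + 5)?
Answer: 262384/3885 ≈ 67.538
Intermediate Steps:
d(M, p) = 1/2 + M/2 (d(M, p) = -(-1 - M)/2 = 1/2 + M/2)
V = 1/15 ≈ 0.066667
B(w) = -7/3 + w/45 (B(w) = -7/3 + ((w + (1/2 + (1/2)*(-1)))/15)/3 = -7/3 + ((w + (1/2 - 1/2))/15)/3 = -7/3 + ((w + 0)/15)/3 = -7/3 + (w/15)/3 = -7/3 + w/45)
55 - (29/B(-6) + (-44 - 1*120)/210) = 55 - (29/(-7/3 + (1/45)*(-6)) + (-44 - 1*120)/210) = 55 - (29/(-7/3 - 2/15) + (-44 - 120)*(1/210)) = 55 - (29/(-37/15) - 164*1/210) = 55 - (29*(-15/37) - 82/105) = 55 - (-435/37 - 82/105) = 55 - 1*(-48709/3885) = 55 + 48709/3885 = 262384/3885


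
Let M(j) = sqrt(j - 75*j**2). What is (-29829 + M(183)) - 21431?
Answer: -51260 + 2*I*sqrt(627873) ≈ -51260.0 + 1584.8*I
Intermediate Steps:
(-29829 + M(183)) - 21431 = (-29829 + sqrt(183*(1 - 75*183))) - 21431 = (-29829 + sqrt(183*(1 - 13725))) - 21431 = (-29829 + sqrt(183*(-13724))) - 21431 = (-29829 + sqrt(-2511492)) - 21431 = (-29829 + 2*I*sqrt(627873)) - 21431 = -51260 + 2*I*sqrt(627873)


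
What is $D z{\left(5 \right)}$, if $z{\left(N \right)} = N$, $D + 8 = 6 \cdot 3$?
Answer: $50$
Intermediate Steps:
$D = 10$ ($D = -8 + 6 \cdot 3 = -8 + 18 = 10$)
$D z{\left(5 \right)} = 10 \cdot 5 = 50$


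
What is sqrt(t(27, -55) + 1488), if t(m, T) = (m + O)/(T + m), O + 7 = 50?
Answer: sqrt(5942)/2 ≈ 38.542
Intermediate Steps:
O = 43 (O = -7 + 50 = 43)
t(m, T) = (43 + m)/(T + m) (t(m, T) = (m + 43)/(T + m) = (43 + m)/(T + m))
sqrt(t(27, -55) + 1488) = sqrt((43 + 27)/(-55 + 27) + 1488) = sqrt(70/(-28) + 1488) = sqrt(-1/28*70 + 1488) = sqrt(-5/2 + 1488) = sqrt(2971/2) = sqrt(5942)/2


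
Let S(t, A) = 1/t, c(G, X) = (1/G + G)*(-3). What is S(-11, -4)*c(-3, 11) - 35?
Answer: -395/11 ≈ -35.909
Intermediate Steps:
c(G, X) = -3*G - 3/G (c(G, X) = (G + 1/G)*(-3) = -3*G - 3/G)
S(-11, -4)*c(-3, 11) - 35 = (-3*(-3) - 3/(-3))/(-11) - 35 = -(9 - 3*(-⅓))/11 - 35 = -(9 + 1)/11 - 35 = -1/11*10 - 35 = -10/11 - 35 = -395/11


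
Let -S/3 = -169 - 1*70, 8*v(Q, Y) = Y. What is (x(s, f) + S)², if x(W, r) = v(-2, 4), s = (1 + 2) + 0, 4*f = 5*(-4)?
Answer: 2059225/4 ≈ 5.1481e+5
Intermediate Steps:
v(Q, Y) = Y/8
f = -5 (f = (5*(-4))/4 = (¼)*(-20) = -5)
s = 3 (s = 3 + 0 = 3)
x(W, r) = ½ (x(W, r) = (⅛)*4 = ½)
S = 717 (S = -3*(-169 - 1*70) = -3*(-169 - 70) = -3*(-239) = 717)
(x(s, f) + S)² = (½ + 717)² = (1435/2)² = 2059225/4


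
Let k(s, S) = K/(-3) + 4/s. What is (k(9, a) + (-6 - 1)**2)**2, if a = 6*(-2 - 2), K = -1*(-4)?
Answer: 187489/81 ≈ 2314.7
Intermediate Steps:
K = 4
a = -24 (a = 6*(-4) = -24)
k(s, S) = -4/3 + 4/s (k(s, S) = 4/(-3) + 4/s = 4*(-1/3) + 4/s = -4/3 + 4/s)
(k(9, a) + (-6 - 1)**2)**2 = ((-4/3 + 4/9) + (-6 - 1)**2)**2 = ((-4/3 + 4*(1/9)) + (-7)**2)**2 = ((-4/3 + 4/9) + 49)**2 = (-8/9 + 49)**2 = (433/9)**2 = 187489/81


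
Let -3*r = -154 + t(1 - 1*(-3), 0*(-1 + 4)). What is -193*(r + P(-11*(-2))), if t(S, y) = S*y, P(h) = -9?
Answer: -24511/3 ≈ -8170.3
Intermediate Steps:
r = 154/3 (r = -(-154 + (1 - 1*(-3))*(0*(-1 + 4)))/3 = -(-154 + (1 + 3)*(0*3))/3 = -(-154 + 4*0)/3 = -(-154 + 0)/3 = -⅓*(-154) = 154/3 ≈ 51.333)
-193*(r + P(-11*(-2))) = -193*(154/3 - 9) = -193*127/3 = -24511/3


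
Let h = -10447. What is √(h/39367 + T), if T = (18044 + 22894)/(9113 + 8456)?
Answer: √987703745400883169/691638823 ≈ 1.4369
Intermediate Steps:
T = 40938/17569 ≈ 2.3301
√(h/39367 + T) = √(-10447/39367 + 40938/17569) = √(1428062903/691638823) = √987703745400883169/691638823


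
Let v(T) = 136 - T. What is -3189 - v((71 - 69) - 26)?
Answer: -3349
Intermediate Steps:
-3189 - v((71 - 69) - 26) = -3189 - (136 - ((71 - 69) - 26)) = -3189 - (136 - (2 - 26)) = -3189 - (136 - 1*(-24)) = -3189 - (136 + 24) = -3189 - 1*160 = -3189 - 160 = -3349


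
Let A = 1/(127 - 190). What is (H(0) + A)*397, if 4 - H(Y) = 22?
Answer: -450595/63 ≈ -7152.3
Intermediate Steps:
H(Y) = -18 (H(Y) = 4 - 1*22 = 4 - 22 = -18)
A = -1/63 (A = 1/(-63) = -1/63 ≈ -0.015873)
(H(0) + A)*397 = (-18 - 1/63)*397 = -1135/63*397 = -450595/63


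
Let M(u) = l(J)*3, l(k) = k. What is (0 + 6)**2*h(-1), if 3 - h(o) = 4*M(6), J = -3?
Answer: 1404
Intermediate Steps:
M(u) = -9 (M(u) = -3*3 = -9)
h(o) = 39 (h(o) = 3 - 4*(-9) = 3 - 1*(-36) = 3 + 36 = 39)
(0 + 6)**2*h(-1) = (0 + 6)**2*39 = 6**2*39 = 36*39 = 1404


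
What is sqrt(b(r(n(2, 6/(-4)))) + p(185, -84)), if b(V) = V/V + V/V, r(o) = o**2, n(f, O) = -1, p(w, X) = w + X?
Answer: sqrt(103) ≈ 10.149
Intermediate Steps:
p(w, X) = X + w
b(V) = 2 (b(V) = 1 + 1 = 2)
sqrt(b(r(n(2, 6/(-4)))) + p(185, -84)) = sqrt(2 + (-84 + 185)) = sqrt(2 + 101) = sqrt(103)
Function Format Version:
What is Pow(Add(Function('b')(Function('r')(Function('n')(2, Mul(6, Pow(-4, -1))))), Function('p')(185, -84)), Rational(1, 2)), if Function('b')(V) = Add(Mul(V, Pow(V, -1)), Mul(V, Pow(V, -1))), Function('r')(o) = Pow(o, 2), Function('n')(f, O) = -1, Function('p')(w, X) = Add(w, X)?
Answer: Pow(103, Rational(1, 2)) ≈ 10.149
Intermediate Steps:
Function('p')(w, X) = Add(X, w)
Function('b')(V) = 2 (Function('b')(V) = Add(1, 1) = 2)
Pow(Add(Function('b')(Function('r')(Function('n')(2, Mul(6, Pow(-4, -1))))), Function('p')(185, -84)), Rational(1, 2)) = Pow(Add(2, Add(-84, 185)), Rational(1, 2)) = Pow(Add(2, 101), Rational(1, 2)) = Pow(103, Rational(1, 2))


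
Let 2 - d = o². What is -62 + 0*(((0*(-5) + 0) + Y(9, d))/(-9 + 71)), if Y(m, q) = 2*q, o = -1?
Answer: -62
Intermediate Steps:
d = 1 (d = 2 - 1*(-1)² = 2 - 1*1 = 2 - 1 = 1)
-62 + 0*(((0*(-5) + 0) + Y(9, d))/(-9 + 71)) = -62 + 0*(((0*(-5) + 0) + 2*1)/(-9 + 71)) = -62 + 0*(((0 + 0) + 2)/62) = -62 + 0*((0 + 2)*(1/62)) = -62 + 0*(2*(1/62)) = -62 + 0*(1/31) = -62 + 0 = -62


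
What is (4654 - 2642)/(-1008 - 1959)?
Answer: -2012/2967 ≈ -0.67813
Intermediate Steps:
(4654 - 2642)/(-1008 - 1959) = 2012/(-2967) = 2012*(-1/2967) = -2012/2967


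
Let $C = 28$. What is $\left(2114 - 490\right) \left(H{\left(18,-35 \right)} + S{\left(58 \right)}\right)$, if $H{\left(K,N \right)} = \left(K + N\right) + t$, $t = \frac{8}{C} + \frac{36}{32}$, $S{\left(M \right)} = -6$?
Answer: $-35061$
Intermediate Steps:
$t = \frac{79}{56}$ ($t = \frac{8}{28} + \frac{36}{32} = 8 \cdot \frac{1}{28} + 36 \cdot \frac{1}{32} = \frac{2}{7} + \frac{9}{8} = \frac{79}{56} \approx 1.4107$)
$H{\left(K,N \right)} = \frac{79}{56} + K + N$ ($H{\left(K,N \right)} = \left(K + N\right) + \frac{79}{56} = \frac{79}{56} + K + N$)
$\left(2114 - 490\right) \left(H{\left(18,-35 \right)} + S{\left(58 \right)}\right) = \left(2114 - 490\right) \left(\left(\frac{79}{56} + 18 - 35\right) - 6\right) = 1624 \left(- \frac{873}{56} - 6\right) = 1624 \left(- \frac{1209}{56}\right) = -35061$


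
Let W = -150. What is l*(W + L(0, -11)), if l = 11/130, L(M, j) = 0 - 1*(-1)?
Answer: -1639/130 ≈ -12.608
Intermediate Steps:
L(M, j) = 1 (L(M, j) = 0 + 1 = 1)
l = 11/130 (l = 11*(1/130) = 11/130 ≈ 0.084615)
l*(W + L(0, -11)) = 11*(-150 + 1)/130 = (11/130)*(-149) = -1639/130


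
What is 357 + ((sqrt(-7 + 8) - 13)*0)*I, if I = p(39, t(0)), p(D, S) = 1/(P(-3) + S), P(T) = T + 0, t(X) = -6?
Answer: 357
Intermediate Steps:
P(T) = T
p(D, S) = 1/(-3 + S)
I = -1/9 (I = 1/(-3 - 6) = 1/(-9) = -1/9 ≈ -0.11111)
357 + ((sqrt(-7 + 8) - 13)*0)*I = 357 + ((sqrt(-7 + 8) - 13)*0)*(-1/9) = 357 + ((sqrt(1) - 13)*0)*(-1/9) = 357 + ((1 - 13)*0)*(-1/9) = 357 - 12*0*(-1/9) = 357 + 0*(-1/9) = 357 + 0 = 357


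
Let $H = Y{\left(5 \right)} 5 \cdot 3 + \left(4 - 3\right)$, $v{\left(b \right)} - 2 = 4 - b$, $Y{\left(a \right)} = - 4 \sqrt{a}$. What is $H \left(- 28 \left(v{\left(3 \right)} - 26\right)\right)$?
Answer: $644 - 38640 \sqrt{5} \approx -85758.0$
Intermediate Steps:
$v{\left(b \right)} = 6 - b$ ($v{\left(b \right)} = 2 - \left(-4 + b\right) = 6 - b$)
$H = 1 - 60 \sqrt{5}$ ($H = - 4 \sqrt{5} \cdot 5 \cdot 3 + \left(4 - 3\right) = - 4 \sqrt{5} \cdot 15 + \left(4 - 3\right) = - 60 \sqrt{5} + 1 = 1 - 60 \sqrt{5} \approx -133.16$)
$H \left(- 28 \left(v{\left(3 \right)} - 26\right)\right) = \left(1 - 60 \sqrt{5}\right) \left(- 28 \left(\left(6 - 3\right) - 26\right)\right) = \left(1 - 60 \sqrt{5}\right) \left(- 28 \left(3 - 26\right)\right) = \left(1 - 60 \sqrt{5}\right) \left(\left(-28\right) \left(-23\right)\right) = \left(1 - 60 \sqrt{5}\right) 644 = 644 - 38640 \sqrt{5}$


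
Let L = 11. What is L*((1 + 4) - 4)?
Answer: 11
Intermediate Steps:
L*((1 + 4) - 4) = 11*((1 + 4) - 4) = 11*(5 - 4) = 11*1 = 11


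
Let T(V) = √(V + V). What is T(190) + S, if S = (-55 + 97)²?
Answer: 1764 + 2*√95 ≈ 1783.5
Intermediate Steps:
T(V) = √2*√V (T(V) = √(2*V) = √2*√V)
S = 1764 (S = 42² = 1764)
T(190) + S = √2*√190 + 1764 = 2*√95 + 1764 = 1764 + 2*√95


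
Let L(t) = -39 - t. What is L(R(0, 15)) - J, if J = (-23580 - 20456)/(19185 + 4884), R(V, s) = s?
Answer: -1255690/24069 ≈ -52.170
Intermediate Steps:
J = -44036/24069 ≈ -1.8296
L(R(0, 15)) - J = (-39 - 1*15) - 1*(-44036/24069) = (-39 - 15) + 44036/24069 = -54 + 44036/24069 = -1255690/24069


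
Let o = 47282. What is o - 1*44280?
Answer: 3002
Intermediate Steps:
o - 1*44280 = 47282 - 1*44280 = 47282 - 44280 = 3002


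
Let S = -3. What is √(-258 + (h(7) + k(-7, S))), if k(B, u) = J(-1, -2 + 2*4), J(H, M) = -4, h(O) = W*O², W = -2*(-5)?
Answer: 2*√57 ≈ 15.100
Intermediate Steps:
W = 10
h(O) = 10*O²
k(B, u) = -4
√(-258 + (h(7) + k(-7, S))) = √(-258 + (10*7² - 4)) = √(-258 + (10*49 - 4)) = √(-258 + (490 - 4)) = √(-258 + 486) = √228 = 2*√57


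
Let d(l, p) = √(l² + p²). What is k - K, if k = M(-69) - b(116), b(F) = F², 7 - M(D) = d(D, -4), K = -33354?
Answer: 19905 - √4777 ≈ 19836.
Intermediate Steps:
M(D) = 7 - √(16 + D²) (M(D) = 7 - √(D² + (-4)²) = 7 - √(D² + 16) = 7 - √(16 + D²))
k = -13449 - √4777 (k = (7 - √(16 + (-69)²)) - 1*116² = (7 - √(16 + 4761)) - 1*13456 = (7 - √4777) - 13456 = -13449 - √4777 ≈ -13518.)
k - K = (-13449 - √4777) - 1*(-33354) = (-13449 - √4777) + 33354 = 19905 - √4777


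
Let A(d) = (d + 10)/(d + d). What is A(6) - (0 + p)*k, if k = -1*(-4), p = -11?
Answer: 136/3 ≈ 45.333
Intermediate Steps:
A(d) = (10 + d)/(2*d) (A(d) = (10 + d)/((2*d)) = (10 + d)*(1/(2*d)) = (10 + d)/(2*d))
k = 4
A(6) - (0 + p)*k = (1/2)*(10 + 6)/6 - (0 - 11)*4 = (1/2)*(1/6)*16 - (-11)*4 = 4/3 - 1*(-44) = 4/3 + 44 = 136/3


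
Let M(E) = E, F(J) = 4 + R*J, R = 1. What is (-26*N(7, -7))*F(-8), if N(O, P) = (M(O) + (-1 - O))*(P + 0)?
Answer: 728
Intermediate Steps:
F(J) = 4 + J (F(J) = 4 + 1*J = 4 + J)
N(O, P) = -P (N(O, P) = (O + (-1 - O))*(P + 0) = -P)
(-26*N(7, -7))*F(-8) = (-(-26)*(-7))*(4 - 8) = -26*7*(-4) = -182*(-4) = 728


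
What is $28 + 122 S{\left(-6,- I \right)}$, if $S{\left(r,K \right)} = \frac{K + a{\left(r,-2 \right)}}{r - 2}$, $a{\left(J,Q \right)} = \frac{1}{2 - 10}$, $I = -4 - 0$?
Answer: $- \frac{995}{32} \approx -31.094$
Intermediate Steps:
$I = -4$ ($I = -4 + 0 = -4$)
$a{\left(J,Q \right)} = - \frac{1}{8}$ ($a{\left(J,Q \right)} = \frac{1}{2 - 10} = \frac{1}{-8} = - \frac{1}{8}$)
$S{\left(r,K \right)} = \frac{- \frac{1}{8} + K}{-2 + r}$ ($S{\left(r,K \right)} = \frac{K - \frac{1}{8}}{r - 2} = \frac{- \frac{1}{8} + K}{-2 + r}$)
$28 + 122 S{\left(-6,- I \right)} = 28 + 122 \frac{- \frac{1}{8} - -4}{-2 - 6} = 28 + 122 \frac{- \frac{1}{8} + 4}{-8} = 28 + 122 \left(\left(- \frac{1}{8}\right) \frac{31}{8}\right) = 28 + 122 \left(- \frac{31}{64}\right) = 28 - \frac{1891}{32} = - \frac{995}{32}$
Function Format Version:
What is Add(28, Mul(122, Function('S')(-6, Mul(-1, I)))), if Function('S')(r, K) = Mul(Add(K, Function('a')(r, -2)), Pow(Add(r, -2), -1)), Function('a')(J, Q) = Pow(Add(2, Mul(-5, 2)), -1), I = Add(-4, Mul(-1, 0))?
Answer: Rational(-995, 32) ≈ -31.094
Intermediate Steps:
I = -4 (I = Add(-4, 0) = -4)
Function('a')(J, Q) = Rational(-1, 8) (Function('a')(J, Q) = Pow(Add(2, -10), -1) = Pow(-8, -1) = Rational(-1, 8))
Function('S')(r, K) = Mul(Pow(Add(-2, r), -1), Add(Rational(-1, 8), K)) (Function('S')(r, K) = Mul(Add(K, Rational(-1, 8)), Pow(Add(r, -2), -1)) = Mul(Add(Rational(-1, 8), K), Pow(Add(-2, r), -1)) = Mul(Pow(Add(-2, r), -1), Add(Rational(-1, 8), K)))
Add(28, Mul(122, Function('S')(-6, Mul(-1, I)))) = Add(28, Mul(122, Mul(Pow(Add(-2, -6), -1), Add(Rational(-1, 8), Mul(-1, -4))))) = Add(28, Mul(122, Mul(Pow(-8, -1), Add(Rational(-1, 8), 4)))) = Add(28, Mul(122, Mul(Rational(-1, 8), Rational(31, 8)))) = Add(28, Mul(122, Rational(-31, 64))) = Add(28, Rational(-1891, 32)) = Rational(-995, 32)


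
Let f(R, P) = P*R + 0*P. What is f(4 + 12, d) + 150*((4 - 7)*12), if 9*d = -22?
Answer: -48952/9 ≈ -5439.1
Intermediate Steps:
d = -22/9 (d = (⅑)*(-22) = -22/9 ≈ -2.4444)
f(R, P) = P*R (f(R, P) = P*R + 0 = P*R)
f(4 + 12, d) + 150*((4 - 7)*12) = -22*(4 + 12)/9 + 150*((4 - 7)*12) = -22/9*16 + 150*(-3*12) = -352/9 + 150*(-36) = -352/9 - 5400 = -48952/9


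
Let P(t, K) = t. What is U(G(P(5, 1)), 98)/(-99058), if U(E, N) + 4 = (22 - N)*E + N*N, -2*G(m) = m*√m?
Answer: -4800/49529 - 95*√5/49529 ≈ -0.10120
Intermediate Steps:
G(m) = -m^(3/2)/2 (G(m) = -m*√m/2 = -m^(3/2)/2)
U(E, N) = -4 + N² + E*(22 - N) (U(E, N) = -4 + ((22 - N)*E + N*N) = -4 + (E*(22 - N) + N²) = -4 + (N² + E*(22 - N)) = -4 + N² + E*(22 - N))
U(G(P(5, 1)), 98)/(-99058) = (-4 + 98² + 22*(-5*√5/2) - 1*(-5*√5/2)*98)/(-99058) = (-4 + 9604 + 22*(-5*√5/2) - 1*(-5*√5/2)*98)*(-1/99058) = (-4 + 9604 - 55*√5 + 245*√5)*(-1/99058) = (9600 + 190*√5)*(-1/99058) = -4800/49529 - 95*√5/49529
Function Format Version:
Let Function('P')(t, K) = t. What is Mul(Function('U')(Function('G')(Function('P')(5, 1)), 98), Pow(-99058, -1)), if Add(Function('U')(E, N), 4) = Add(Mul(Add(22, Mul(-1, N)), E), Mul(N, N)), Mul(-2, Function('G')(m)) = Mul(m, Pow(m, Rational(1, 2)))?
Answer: Add(Rational(-4800, 49529), Mul(Rational(-95, 49529), Pow(5, Rational(1, 2)))) ≈ -0.10120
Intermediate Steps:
Function('G')(m) = Mul(Rational(-1, 2), Pow(m, Rational(3, 2))) (Function('G')(m) = Mul(Rational(-1, 2), Mul(m, Pow(m, Rational(1, 2)))) = Mul(Rational(-1, 2), Pow(m, Rational(3, 2))))
Function('U')(E, N) = Add(-4, Pow(N, 2), Mul(E, Add(22, Mul(-1, N)))) (Function('U')(E, N) = Add(-4, Add(Mul(Add(22, Mul(-1, N)), E), Mul(N, N))) = Add(-4, Add(Mul(E, Add(22, Mul(-1, N))), Pow(N, 2))) = Add(-4, Add(Pow(N, 2), Mul(E, Add(22, Mul(-1, N))))) = Add(-4, Pow(N, 2), Mul(E, Add(22, Mul(-1, N)))))
Mul(Function('U')(Function('G')(Function('P')(5, 1)), 98), Pow(-99058, -1)) = Mul(Add(-4, Pow(98, 2), Mul(22, Mul(Rational(-1, 2), Pow(5, Rational(3, 2)))), Mul(-1, Mul(Rational(-1, 2), Pow(5, Rational(3, 2))), 98)), Pow(-99058, -1)) = Mul(Add(-4, 9604, Mul(22, Mul(Rational(-1, 2), Mul(5, Pow(5, Rational(1, 2))))), Mul(-1, Mul(Rational(-1, 2), Mul(5, Pow(5, Rational(1, 2)))), 98)), Rational(-1, 99058)) = Mul(Add(-4, 9604, Mul(22, Mul(Rational(-5, 2), Pow(5, Rational(1, 2)))), Mul(-1, Mul(Rational(-5, 2), Pow(5, Rational(1, 2))), 98)), Rational(-1, 99058)) = Mul(Add(-4, 9604, Mul(-55, Pow(5, Rational(1, 2))), Mul(245, Pow(5, Rational(1, 2)))), Rational(-1, 99058)) = Mul(Add(9600, Mul(190, Pow(5, Rational(1, 2)))), Rational(-1, 99058)) = Add(Rational(-4800, 49529), Mul(Rational(-95, 49529), Pow(5, Rational(1, 2))))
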